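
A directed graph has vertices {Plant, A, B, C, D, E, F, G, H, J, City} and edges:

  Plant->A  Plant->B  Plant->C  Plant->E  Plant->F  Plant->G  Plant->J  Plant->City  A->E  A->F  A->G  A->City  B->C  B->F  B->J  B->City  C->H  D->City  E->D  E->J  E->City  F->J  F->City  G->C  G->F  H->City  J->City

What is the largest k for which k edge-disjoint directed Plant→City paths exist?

7

Assign every edge capacity 1; by Menger, the answer equals the max flow.
Path Plant→City (+1); total 1.
Path Plant→A→City (+1); total 2.
Path Plant→B→City (+1); total 3.
Path Plant→E→City (+1); total 4.
Path Plant→F→City (+1); total 5.
Path Plant→J→City (+1); total 6.
Path Plant→C→H→City (+1); total 7.
No residual Plant→City path; max flow = 7.
Certifying cut of size 7: {C→H, F→City, J→City, Plant→A, Plant→B, Plant→City, Plant→E}.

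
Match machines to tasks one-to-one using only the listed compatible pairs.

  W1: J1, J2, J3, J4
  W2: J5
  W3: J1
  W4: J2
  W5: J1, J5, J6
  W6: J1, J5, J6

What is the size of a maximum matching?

5

Unit-capacity flow: source→left, listed edges, right→sink; max matching = max flow.
Augmenting path W1→J1 (+1); matched 1.
Augmenting path W2→J5 (+1); matched 2.
Augmenting path W4→J2 (+1); matched 3.
Augmenting path W5→J6 (+1); matched 4.
Augmenting path W3→J1→W1→J3 (+1); matched 5.
No augmenting path remains; maximum matching = 5.
König certificate: {W1, W4, J1, J5, J6} is a vertex cover of size 5 (every listed pair touches it), so no matching can be larger.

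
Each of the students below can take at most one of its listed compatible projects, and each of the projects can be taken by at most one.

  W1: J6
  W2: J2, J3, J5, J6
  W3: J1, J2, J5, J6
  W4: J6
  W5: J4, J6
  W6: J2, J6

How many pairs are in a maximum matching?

Unit-capacity flow: source→left, listed edges, right→sink; max matching = max flow.
Augmenting path W1→J6 (+1); matched 1.
Augmenting path W2→J2 (+1); matched 2.
Augmenting path W3→J1 (+1); matched 3.
Augmenting path W5→J4 (+1); matched 4.
Augmenting path W6→J2→W2→J3 (+1); matched 5.
No augmenting path remains; maximum matching = 5.
König certificate: {W2, W3, W5, W6, J6} is a vertex cover of size 5 (every listed pair touches it), so no matching can be larger.

5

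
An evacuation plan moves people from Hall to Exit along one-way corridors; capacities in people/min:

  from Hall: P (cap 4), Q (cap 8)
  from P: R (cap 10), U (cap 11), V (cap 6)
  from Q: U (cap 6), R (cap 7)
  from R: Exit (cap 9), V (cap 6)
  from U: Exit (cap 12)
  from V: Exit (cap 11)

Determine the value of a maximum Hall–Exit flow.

12

Augment Hall→P→R→Exit: bottleneck 4, flow now 4.
Augment Hall→Q→R→Exit: bottleneck 5, flow now 9.
Augment Hall→Q→U→Exit: bottleneck 3, flow now 12.
No augmenting path remains; maximum flow = 12.
In the residual graph, reachable from Hall: {Hall}.
Min-cut edges: Hall→P (4), Hall→Q (8); capacity 4 + 8 = 12.
This cut is saturated, so no flow can exceed 12.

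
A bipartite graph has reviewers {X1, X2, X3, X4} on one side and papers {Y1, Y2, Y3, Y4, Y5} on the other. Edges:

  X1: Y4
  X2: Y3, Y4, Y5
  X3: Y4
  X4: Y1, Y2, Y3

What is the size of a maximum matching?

3

Unit-capacity flow: source→left, listed edges, right→sink; max matching = max flow.
Augmenting path X1→Y4 (+1); matched 1.
Augmenting path X2→Y3 (+1); matched 2.
Augmenting path X4→Y1 (+1); matched 3.
No augmenting path remains; maximum matching = 3.
König certificate: {X2, X4, Y4} is a vertex cover of size 3 (every listed pair touches it), so no matching can be larger.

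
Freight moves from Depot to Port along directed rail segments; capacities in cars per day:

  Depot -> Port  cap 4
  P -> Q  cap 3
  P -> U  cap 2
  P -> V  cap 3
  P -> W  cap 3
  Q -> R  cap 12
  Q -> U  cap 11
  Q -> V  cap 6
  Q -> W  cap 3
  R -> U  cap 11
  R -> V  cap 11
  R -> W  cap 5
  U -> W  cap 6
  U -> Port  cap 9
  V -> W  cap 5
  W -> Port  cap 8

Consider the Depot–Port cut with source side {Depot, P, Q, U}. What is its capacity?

Edges leaving {Depot, P, Q, U}: Depot→Port (4), P→V (3), P→W (3), Q→R (12), Q→V (6), Q→W (3), U→W (6), U→Port (9).
Cut capacity = 4 + 3 + 3 + 12 + 6 + 3 + 6 + 9 = 46.

46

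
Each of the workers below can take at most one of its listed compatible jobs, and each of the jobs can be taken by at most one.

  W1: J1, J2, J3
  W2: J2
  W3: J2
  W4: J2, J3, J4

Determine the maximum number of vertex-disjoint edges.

3

Unit-capacity flow: source→left, listed edges, right→sink; max matching = max flow.
Augmenting path W1→J1 (+1); matched 1.
Augmenting path W2→J2 (+1); matched 2.
Augmenting path W4→J3 (+1); matched 3.
No augmenting path remains; maximum matching = 3.
König certificate: {W1, W4, J2} is a vertex cover of size 3 (every listed pair touches it), so no matching can be larger.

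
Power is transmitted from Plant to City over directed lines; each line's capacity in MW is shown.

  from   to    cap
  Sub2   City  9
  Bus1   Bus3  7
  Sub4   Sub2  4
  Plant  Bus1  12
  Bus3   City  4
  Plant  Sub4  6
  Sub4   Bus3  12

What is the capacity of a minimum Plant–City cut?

8

Augment Plant→Sub4→Sub2→City: bottleneck 4, flow now 4.
Augment Plant→Sub4→Bus3→City: bottleneck 2, flow now 6.
Augment Plant→Bus1→Bus3→City: bottleneck 2, flow now 8.
No augmenting path remains; maximum flow = 8.
By max-flow min-cut, the minimum cut capacity equals the max flow.
In the residual graph, reachable from Plant: {Plant, Sub4, Bus1, Bus3}.
Min-cut edges: Sub4→Sub2 (4), Bus3→City (4); capacity 4 + 4 = 8.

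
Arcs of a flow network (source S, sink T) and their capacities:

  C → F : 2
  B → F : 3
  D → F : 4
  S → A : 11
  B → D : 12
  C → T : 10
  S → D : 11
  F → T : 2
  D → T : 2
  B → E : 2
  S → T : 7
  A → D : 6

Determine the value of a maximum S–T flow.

11

Augment S→T: bottleneck 7, flow now 7.
Augment S→D→T: bottleneck 2, flow now 9.
Augment S→D→F→T: bottleneck 2, flow now 11.
No augmenting path remains; maximum flow = 11.
In the residual graph, reachable from S: {S, A, D, F}.
Min-cut edges: S→T (7), D→T (2), F→T (2); capacity 7 + 2 + 2 = 11.
This cut is saturated, so no flow can exceed 11.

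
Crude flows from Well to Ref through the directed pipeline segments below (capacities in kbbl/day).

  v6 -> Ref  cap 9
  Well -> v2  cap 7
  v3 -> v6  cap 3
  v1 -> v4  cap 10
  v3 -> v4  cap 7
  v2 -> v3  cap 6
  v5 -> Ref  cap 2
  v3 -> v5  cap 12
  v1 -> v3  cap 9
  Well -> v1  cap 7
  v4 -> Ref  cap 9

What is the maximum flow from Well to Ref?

13

Augment Well→v1→v4→Ref: bottleneck 7, flow now 7.
Augment Well→v2→v3→v4→Ref: bottleneck 2, flow now 9.
Augment Well→v2→v3→v5→Ref: bottleneck 2, flow now 11.
Augment Well→v2→v3→v6→Ref: bottleneck 2, flow now 13.
No augmenting path remains; maximum flow = 13.
In the residual graph, reachable from Well: {Well, v2}.
Min-cut edges: Well→v1 (7), v2→v3 (6); capacity 7 + 6 = 13.
This cut is saturated, so no flow can exceed 13.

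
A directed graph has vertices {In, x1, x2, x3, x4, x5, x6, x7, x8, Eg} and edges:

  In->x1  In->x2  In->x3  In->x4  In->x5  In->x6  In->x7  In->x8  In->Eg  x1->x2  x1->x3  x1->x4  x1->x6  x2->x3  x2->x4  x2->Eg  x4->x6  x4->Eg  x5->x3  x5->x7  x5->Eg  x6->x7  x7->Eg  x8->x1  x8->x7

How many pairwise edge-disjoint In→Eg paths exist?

Assign every edge capacity 1; by Menger, the answer equals the max flow.
Path In→Eg (+1); total 1.
Path In→x2→Eg (+1); total 2.
Path In→x4→Eg (+1); total 3.
Path In→x5→Eg (+1); total 4.
Path In→x7→Eg (+1); total 5.
No residual In→Eg path; max flow = 5.
Certifying cut of size 5: {In→Eg, In→x5, x2→Eg, x4→Eg, x7→Eg}.

5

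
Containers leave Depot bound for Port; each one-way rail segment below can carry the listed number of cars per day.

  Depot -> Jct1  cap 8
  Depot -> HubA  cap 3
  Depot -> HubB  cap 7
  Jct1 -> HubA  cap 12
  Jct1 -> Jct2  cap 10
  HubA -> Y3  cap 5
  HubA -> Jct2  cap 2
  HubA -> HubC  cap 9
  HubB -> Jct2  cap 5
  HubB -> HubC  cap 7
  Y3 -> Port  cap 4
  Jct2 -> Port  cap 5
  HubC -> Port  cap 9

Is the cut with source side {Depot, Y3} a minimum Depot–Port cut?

Given cut capacity: 8 + 3 + 7 + 4 = 22.
Augment Depot→Jct1→Jct2→Port: bottleneck 5, flow now 5.
Augment Depot→HubA→Y3→Port: bottleneck 3, flow now 8.
Augment Depot→HubB→HubC→Port: bottleneck 7, flow now 15.
Augment Depot→Jct1→HubA→Y3→Port: bottleneck 1, flow now 16.
Augment Depot→Jct1→HubA→HubC→Port: bottleneck 2, flow now 18.
No augmenting path remains; maximum flow = 18.
In the residual graph, reachable from Depot: {Depot}.
Min-cut edges: Depot→Jct1 (8), Depot→HubA (3), Depot→HubB (7); capacity 8 + 3 + 7 = 18.
Cut capacity 22 exceeds the max flow 18, so it is not minimum.

No — its capacity is 22, but the minimum cut has capacity 18.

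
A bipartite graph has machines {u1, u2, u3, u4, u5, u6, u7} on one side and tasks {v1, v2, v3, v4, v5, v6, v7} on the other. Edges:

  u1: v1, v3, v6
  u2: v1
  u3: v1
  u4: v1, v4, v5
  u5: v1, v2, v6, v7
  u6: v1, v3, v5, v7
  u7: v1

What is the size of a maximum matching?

Unit-capacity flow: source→left, listed edges, right→sink; max matching = max flow.
Augmenting path u1→v1 (+1); matched 1.
Augmenting path u4→v4 (+1); matched 2.
Augmenting path u5→v2 (+1); matched 3.
Augmenting path u6→v3 (+1); matched 4.
Augmenting path u2→v1→u1→v6 (+1); matched 5.
No augmenting path remains; maximum matching = 5.
König certificate: {u1, u4, u5, u6, v1} is a vertex cover of size 5 (every listed pair touches it), so no matching can be larger.

5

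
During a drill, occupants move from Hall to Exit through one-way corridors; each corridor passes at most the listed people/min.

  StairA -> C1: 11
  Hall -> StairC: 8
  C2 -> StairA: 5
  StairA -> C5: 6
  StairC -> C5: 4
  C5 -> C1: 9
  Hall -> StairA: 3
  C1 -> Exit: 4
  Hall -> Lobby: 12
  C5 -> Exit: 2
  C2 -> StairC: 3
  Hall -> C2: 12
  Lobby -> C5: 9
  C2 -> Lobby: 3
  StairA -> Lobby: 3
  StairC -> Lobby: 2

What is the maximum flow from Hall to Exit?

6

Augment Hall→StairA→C5→Exit: bottleneck 2, flow now 2.
Augment Hall→StairA→C1→Exit: bottleneck 1, flow now 3.
Augment Hall→C2→StairA→C1→Exit: bottleneck 3, flow now 6.
No augmenting path remains; maximum flow = 6.
In the residual graph, reachable from Hall: {Hall, C2, StairA, StairC, Lobby, C5, C1}.
Min-cut edges: C5→Exit (2), C1→Exit (4); capacity 2 + 4 = 6.
This cut is saturated, so no flow can exceed 6.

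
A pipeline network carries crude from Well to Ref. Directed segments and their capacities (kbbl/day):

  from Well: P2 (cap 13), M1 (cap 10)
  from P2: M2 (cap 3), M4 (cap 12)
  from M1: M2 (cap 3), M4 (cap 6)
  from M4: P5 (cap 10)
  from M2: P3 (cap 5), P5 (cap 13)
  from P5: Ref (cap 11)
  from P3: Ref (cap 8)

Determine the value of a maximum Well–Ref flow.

16

Augment Well→P2→M4→P5→Ref: bottleneck 10, flow now 10.
Augment Well→P2→M2→P5→Ref: bottleneck 1, flow now 11.
Augment Well→P2→M2→P3→Ref: bottleneck 2, flow now 13.
Augment Well→M1→M2→P3→Ref: bottleneck 3, flow now 16.
No augmenting path remains; maximum flow = 16.
In the residual graph, reachable from Well: {Well, P2, M1, M4}.
Min-cut edges: P2→M2 (3), M1→M2 (3), M4→P5 (10); capacity 3 + 3 + 10 = 16.
This cut is saturated, so no flow can exceed 16.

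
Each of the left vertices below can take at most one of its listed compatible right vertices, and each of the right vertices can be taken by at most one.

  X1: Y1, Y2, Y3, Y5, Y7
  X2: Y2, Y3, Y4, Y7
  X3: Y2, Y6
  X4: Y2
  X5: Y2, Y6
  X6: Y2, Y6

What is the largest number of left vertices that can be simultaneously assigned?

4

Unit-capacity flow: source→left, listed edges, right→sink; max matching = max flow.
Augmenting path X1→Y1 (+1); matched 1.
Augmenting path X2→Y2 (+1); matched 2.
Augmenting path X3→Y6 (+1); matched 3.
Augmenting path X4→Y2→X2→Y3 (+1); matched 4.
No augmenting path remains; maximum matching = 4.
König certificate: {X1, X2, Y2, Y6} is a vertex cover of size 4 (every listed pair touches it), so no matching can be larger.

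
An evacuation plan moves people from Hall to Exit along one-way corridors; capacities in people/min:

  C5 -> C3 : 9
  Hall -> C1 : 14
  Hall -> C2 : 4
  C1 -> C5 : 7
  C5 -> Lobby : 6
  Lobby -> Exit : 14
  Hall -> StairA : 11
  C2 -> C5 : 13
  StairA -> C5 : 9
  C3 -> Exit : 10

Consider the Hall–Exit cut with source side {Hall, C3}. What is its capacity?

39

Edges leaving {Hall, C3}: Hall→C2 (4), Hall→C1 (14), Hall→StairA (11), C3→Exit (10).
Cut capacity = 4 + 14 + 11 + 10 = 39.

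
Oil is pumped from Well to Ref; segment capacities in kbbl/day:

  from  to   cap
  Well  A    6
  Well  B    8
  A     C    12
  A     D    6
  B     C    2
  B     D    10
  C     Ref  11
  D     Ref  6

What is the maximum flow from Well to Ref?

14

Augment Well→A→C→Ref: bottleneck 6, flow now 6.
Augment Well→B→C→Ref: bottleneck 2, flow now 8.
Augment Well→B→D→Ref: bottleneck 6, flow now 14.
No augmenting path remains; maximum flow = 14.
In the residual graph, reachable from Well: {Well}.
Min-cut edges: Well→A (6), Well→B (8); capacity 6 + 8 = 14.
This cut is saturated, so no flow can exceed 14.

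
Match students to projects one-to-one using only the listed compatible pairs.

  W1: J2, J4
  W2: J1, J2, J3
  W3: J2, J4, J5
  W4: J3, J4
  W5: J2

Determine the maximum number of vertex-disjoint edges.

5

Unit-capacity flow: source→left, listed edges, right→sink; max matching = max flow.
Augmenting path W1→J2 (+1); matched 1.
Augmenting path W2→J1 (+1); matched 2.
Augmenting path W3→J4 (+1); matched 3.
Augmenting path W4→J3 (+1); matched 4.
Augmenting path W5→J2→W1→J4→W3→J5 (+1); matched 5.
No augmenting path remains; maximum matching = 5.
König certificate: {W1, W2, W3, W4, W5} is a vertex cover of size 5 (every listed pair touches it), so no matching can be larger.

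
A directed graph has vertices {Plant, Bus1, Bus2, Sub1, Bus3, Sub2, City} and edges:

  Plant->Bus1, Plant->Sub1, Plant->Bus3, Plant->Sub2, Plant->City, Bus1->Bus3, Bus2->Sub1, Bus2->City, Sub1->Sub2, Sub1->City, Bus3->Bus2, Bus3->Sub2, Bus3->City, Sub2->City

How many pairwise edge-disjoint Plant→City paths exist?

Assign every edge capacity 1; by Menger, the answer equals the max flow.
Path Plant→City (+1); total 1.
Path Plant→Sub1→City (+1); total 2.
Path Plant→Bus3→City (+1); total 3.
Path Plant→Sub2→City (+1); total 4.
Path Plant→Bus1→Bus3→Bus2→City (+1); total 5.
No residual Plant→City path; max flow = 5.
Certifying cut of size 5: {Plant→Bus1, Plant→Bus3, Plant→City, Plant→Sub1, Plant→Sub2}.

5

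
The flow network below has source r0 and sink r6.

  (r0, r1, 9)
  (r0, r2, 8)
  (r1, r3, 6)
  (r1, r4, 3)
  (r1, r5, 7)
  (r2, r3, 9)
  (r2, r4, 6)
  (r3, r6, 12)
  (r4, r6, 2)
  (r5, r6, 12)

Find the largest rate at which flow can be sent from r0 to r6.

Augment r0→r1→r3→r6: bottleneck 6, flow now 6.
Augment r0→r1→r4→r6: bottleneck 2, flow now 8.
Augment r0→r1→r5→r6: bottleneck 1, flow now 9.
Augment r0→r2→r3→r6: bottleneck 6, flow now 15.
Augment r0→r2→r3→r1→r5→r6: bottleneck 2, flow now 17. (uses reverse residual edge)
No augmenting path remains; maximum flow = 17.
In the residual graph, reachable from r0: {r0}.
Min-cut edges: r0→r1 (9), r0→r2 (8); capacity 9 + 8 = 17.
This cut is saturated, so no flow can exceed 17.

17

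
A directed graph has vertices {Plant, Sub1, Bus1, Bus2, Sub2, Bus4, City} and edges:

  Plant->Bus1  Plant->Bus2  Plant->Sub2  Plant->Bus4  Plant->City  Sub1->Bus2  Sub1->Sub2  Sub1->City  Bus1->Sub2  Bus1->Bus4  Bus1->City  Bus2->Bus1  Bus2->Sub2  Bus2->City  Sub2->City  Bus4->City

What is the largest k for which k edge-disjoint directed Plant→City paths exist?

Assign every edge capacity 1; by Menger, the answer equals the max flow.
Path Plant→City (+1); total 1.
Path Plant→Bus1→City (+1); total 2.
Path Plant→Bus2→City (+1); total 3.
Path Plant→Sub2→City (+1); total 4.
Path Plant→Bus4→City (+1); total 5.
No residual Plant→City path; max flow = 5.
Certifying cut of size 5: {Plant→Bus1, Plant→Bus2, Plant→Bus4, Plant→City, Plant→Sub2}.

5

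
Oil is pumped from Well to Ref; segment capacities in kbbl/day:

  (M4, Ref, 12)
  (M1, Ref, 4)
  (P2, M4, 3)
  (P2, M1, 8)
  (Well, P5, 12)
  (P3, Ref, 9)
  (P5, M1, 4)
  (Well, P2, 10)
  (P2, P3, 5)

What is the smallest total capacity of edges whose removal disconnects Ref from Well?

12

Augment Well→P2→M4→Ref: bottleneck 3, flow now 3.
Augment Well→P2→M1→Ref: bottleneck 4, flow now 7.
Augment Well→P2→P3→Ref: bottleneck 3, flow now 10.
Augment Well→P5→M1→P2→P3→Ref: bottleneck 2, flow now 12. (uses reverse residual edge)
No augmenting path remains; maximum flow = 12.
By max-flow min-cut, the minimum cut capacity equals the max flow.
In the residual graph, reachable from Well: {Well, P2, P5, M1}.
Min-cut edges: P2→M4 (3), P2→P3 (5), M1→Ref (4); capacity 3 + 5 + 4 = 12.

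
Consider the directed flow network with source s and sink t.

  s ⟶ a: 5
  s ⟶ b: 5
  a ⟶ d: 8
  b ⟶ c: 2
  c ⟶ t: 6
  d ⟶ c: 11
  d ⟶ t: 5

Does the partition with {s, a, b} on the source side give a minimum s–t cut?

No — its capacity is 10, but the minimum cut has capacity 7.

Given cut capacity: 8 + 2 = 10.
Augment s→a→d→t: bottleneck 5, flow now 5.
Augment s→b→c→t: bottleneck 2, flow now 7.
No augmenting path remains; maximum flow = 7.
In the residual graph, reachable from s: {s, b}.
Min-cut edges: s→a (5), b→c (2); capacity 5 + 2 = 7.
Cut capacity 10 exceeds the max flow 7, so it is not minimum.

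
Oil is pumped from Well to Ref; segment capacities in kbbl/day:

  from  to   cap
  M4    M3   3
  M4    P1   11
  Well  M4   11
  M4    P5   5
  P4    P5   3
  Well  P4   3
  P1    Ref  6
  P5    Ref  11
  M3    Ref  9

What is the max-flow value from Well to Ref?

Augment Well→M4→P1→Ref: bottleneck 6, flow now 6.
Augment Well→M4→P5→Ref: bottleneck 5, flow now 11.
Augment Well→P4→P5→Ref: bottleneck 3, flow now 14.
No augmenting path remains; maximum flow = 14.
In the residual graph, reachable from Well: {Well}.
Min-cut edges: Well→M4 (11), Well→P4 (3); capacity 11 + 3 = 14.
This cut is saturated, so no flow can exceed 14.

14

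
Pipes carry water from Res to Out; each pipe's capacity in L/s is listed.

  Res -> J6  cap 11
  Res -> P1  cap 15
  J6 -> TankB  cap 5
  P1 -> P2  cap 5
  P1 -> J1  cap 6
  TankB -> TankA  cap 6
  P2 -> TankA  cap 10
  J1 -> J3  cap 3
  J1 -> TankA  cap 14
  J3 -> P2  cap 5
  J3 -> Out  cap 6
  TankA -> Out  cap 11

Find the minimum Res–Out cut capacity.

14

Augment Res→J6→TankB→TankA→Out: bottleneck 5, flow now 5.
Augment Res→P1→P2→TankA→Out: bottleneck 5, flow now 10.
Augment Res→P1→J1→J3→Out: bottleneck 3, flow now 13.
Augment Res→P1→J1→TankA→Out: bottleneck 1, flow now 14.
No augmenting path remains; maximum flow = 14.
By max-flow min-cut, the minimum cut capacity equals the max flow.
In the residual graph, reachable from Res: {Res, J6, P1, TankB, P2, J1, TankA}.
Min-cut edges: J1→J3 (3), TankA→Out (11); capacity 3 + 11 = 14.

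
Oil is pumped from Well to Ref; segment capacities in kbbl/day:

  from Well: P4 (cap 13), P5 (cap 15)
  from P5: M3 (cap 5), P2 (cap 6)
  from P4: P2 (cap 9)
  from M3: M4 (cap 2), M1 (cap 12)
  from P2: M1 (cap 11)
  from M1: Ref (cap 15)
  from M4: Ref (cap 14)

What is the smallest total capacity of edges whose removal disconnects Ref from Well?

16

Augment Well→P5→M3→M1→Ref: bottleneck 5, flow now 5.
Augment Well→P5→P2→M1→Ref: bottleneck 6, flow now 11.
Augment Well→P4→P2→M1→Ref: bottleneck 4, flow now 15.
Augment Well→P4→P2→M1→M3→M4→Ref: bottleneck 1, flow now 16. (uses reverse residual edge)
No augmenting path remains; maximum flow = 16.
By max-flow min-cut, the minimum cut capacity equals the max flow.
In the residual graph, reachable from Well: {Well, P5, P4, P2}.
Min-cut edges: P5→M3 (5), P2→M1 (11); capacity 5 + 11 = 16.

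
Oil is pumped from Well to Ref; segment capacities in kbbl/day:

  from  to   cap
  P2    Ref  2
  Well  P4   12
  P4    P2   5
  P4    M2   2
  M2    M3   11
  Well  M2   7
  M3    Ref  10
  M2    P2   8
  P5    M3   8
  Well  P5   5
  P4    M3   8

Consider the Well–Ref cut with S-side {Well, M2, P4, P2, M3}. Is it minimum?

Given cut capacity: 5 + 2 + 10 = 17.
Augment Well→M2→P2→Ref: bottleneck 2, flow now 2.
Augment Well→M2→M3→Ref: bottleneck 5, flow now 7.
Augment Well→P5→M3→Ref: bottleneck 5, flow now 12.
No augmenting path remains; maximum flow = 12.
In the residual graph, reachable from Well: {Well, M2, P5, P4, P2, M3}.
Min-cut edges: P2→Ref (2), M3→Ref (10); capacity 2 + 10 = 12.
Cut capacity 17 exceeds the max flow 12, so it is not minimum.

No — its capacity is 17, but the minimum cut has capacity 12.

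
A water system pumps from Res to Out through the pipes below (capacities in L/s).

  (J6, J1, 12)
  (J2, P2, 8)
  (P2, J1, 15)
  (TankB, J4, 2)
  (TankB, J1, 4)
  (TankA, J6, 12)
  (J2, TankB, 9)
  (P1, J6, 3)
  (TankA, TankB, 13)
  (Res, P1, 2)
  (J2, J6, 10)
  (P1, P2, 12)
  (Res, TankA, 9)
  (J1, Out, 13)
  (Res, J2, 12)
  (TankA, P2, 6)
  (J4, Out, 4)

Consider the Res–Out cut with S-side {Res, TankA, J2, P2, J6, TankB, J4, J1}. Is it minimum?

Given cut capacity: 2 + 4 + 13 = 19.
Augment Res→P1→P2→J1→Out: bottleneck 2, flow now 2.
Augment Res→TankA→P2→J1→Out: bottleneck 6, flow now 8.
Augment Res→TankA→J6→J1→Out: bottleneck 3, flow now 11.
Augment Res→J2→P2→J1→Out: bottleneck 2, flow now 13.
Augment Res→J2→TankB→J4→Out: bottleneck 2, flow now 15.
No augmenting path remains; maximum flow = 15.
In the residual graph, reachable from Res: {Res, P1, TankA, J2, P2, J6, TankB, J1}.
Min-cut edges: TankB→J4 (2), J1→Out (13); capacity 2 + 13 = 15.
Cut capacity 19 exceeds the max flow 15, so it is not minimum.

No — its capacity is 19, but the minimum cut has capacity 15.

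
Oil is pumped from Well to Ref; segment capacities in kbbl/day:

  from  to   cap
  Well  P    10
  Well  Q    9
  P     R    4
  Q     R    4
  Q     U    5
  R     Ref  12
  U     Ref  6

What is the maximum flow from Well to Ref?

13

Augment Well→P→R→Ref: bottleneck 4, flow now 4.
Augment Well→Q→R→Ref: bottleneck 4, flow now 8.
Augment Well→Q→U→Ref: bottleneck 5, flow now 13.
No augmenting path remains; maximum flow = 13.
In the residual graph, reachable from Well: {Well, P}.
Min-cut edges: Well→Q (9), P→R (4); capacity 9 + 4 = 13.
This cut is saturated, so no flow can exceed 13.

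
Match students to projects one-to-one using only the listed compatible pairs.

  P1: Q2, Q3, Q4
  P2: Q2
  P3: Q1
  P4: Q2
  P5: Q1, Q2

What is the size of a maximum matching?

3

Unit-capacity flow: source→left, listed edges, right→sink; max matching = max flow.
Augmenting path P1→Q2 (+1); matched 1.
Augmenting path P3→Q1 (+1); matched 2.
Augmenting path P2→Q2→P1→Q3 (+1); matched 3.
No augmenting path remains; maximum matching = 3.
König certificate: {P1, Q1, Q2} is a vertex cover of size 3 (every listed pair touches it), so no matching can be larger.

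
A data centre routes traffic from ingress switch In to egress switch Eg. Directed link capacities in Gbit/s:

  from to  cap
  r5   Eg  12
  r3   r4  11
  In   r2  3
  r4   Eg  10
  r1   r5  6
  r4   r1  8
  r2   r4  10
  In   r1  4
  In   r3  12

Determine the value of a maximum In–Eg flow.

16

Augment In→r1→r5→Eg: bottleneck 4, flow now 4.
Augment In→r2→r4→Eg: bottleneck 3, flow now 7.
Augment In→r3→r4→Eg: bottleneck 7, flow now 14.
Augment In→r3→r4→r1→r5→Eg: bottleneck 2, flow now 16.
No augmenting path remains; maximum flow = 16.
In the residual graph, reachable from In: {In, r1, r2, r3, r4}.
Min-cut edges: r1→r5 (6), r4→Eg (10); capacity 6 + 10 = 16.
This cut is saturated, so no flow can exceed 16.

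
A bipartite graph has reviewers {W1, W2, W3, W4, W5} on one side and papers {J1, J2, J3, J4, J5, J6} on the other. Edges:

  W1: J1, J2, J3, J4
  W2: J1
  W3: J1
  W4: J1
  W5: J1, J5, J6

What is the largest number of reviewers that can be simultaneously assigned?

3

Unit-capacity flow: source→left, listed edges, right→sink; max matching = max flow.
Augmenting path W1→J1 (+1); matched 1.
Augmenting path W5→J5 (+1); matched 2.
Augmenting path W2→J1→W1→J2 (+1); matched 3.
No augmenting path remains; maximum matching = 3.
König certificate: {W1, W5, J1} is a vertex cover of size 3 (every listed pair touches it), so no matching can be larger.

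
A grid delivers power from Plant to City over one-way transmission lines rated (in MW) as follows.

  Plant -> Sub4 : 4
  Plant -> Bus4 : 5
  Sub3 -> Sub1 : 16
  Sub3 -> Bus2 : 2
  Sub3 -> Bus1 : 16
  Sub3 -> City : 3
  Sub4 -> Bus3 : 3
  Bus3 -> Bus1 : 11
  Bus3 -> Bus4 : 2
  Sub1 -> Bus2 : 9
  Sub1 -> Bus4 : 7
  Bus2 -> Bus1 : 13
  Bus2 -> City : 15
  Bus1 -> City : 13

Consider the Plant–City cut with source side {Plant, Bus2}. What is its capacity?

37

Edges leaving {Plant, Bus2}: Plant→Sub4 (4), Plant→Bus4 (5), Bus2→Bus1 (13), Bus2→City (15).
Cut capacity = 4 + 5 + 13 + 15 = 37.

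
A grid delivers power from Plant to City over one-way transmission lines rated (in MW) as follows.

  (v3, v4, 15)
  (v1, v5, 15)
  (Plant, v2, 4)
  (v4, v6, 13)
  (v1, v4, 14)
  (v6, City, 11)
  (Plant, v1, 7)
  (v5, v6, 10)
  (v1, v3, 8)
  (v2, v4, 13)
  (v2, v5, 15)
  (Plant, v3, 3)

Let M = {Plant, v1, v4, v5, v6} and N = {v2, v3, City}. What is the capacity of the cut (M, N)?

Edges leaving {Plant, v1, v4, v5, v6}: Plant→v2 (4), Plant→v3 (3), v1→v3 (8), v6→City (11).
Cut capacity = 4 + 3 + 8 + 11 = 26.

26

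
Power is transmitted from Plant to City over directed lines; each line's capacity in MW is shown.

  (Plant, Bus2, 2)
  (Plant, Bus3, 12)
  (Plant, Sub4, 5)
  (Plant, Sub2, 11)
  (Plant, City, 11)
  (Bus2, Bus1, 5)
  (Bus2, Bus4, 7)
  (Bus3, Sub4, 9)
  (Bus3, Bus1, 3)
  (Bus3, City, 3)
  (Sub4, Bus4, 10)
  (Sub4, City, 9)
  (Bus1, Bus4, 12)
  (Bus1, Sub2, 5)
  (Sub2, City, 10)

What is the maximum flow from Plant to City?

Augment Plant→City: bottleneck 11, flow now 11.
Augment Plant→Bus3→City: bottleneck 3, flow now 14.
Augment Plant→Sub4→City: bottleneck 5, flow now 19.
Augment Plant→Sub2→City: bottleneck 10, flow now 29.
Augment Plant→Bus3→Sub4→City: bottleneck 4, flow now 33.
No augmenting path remains; maximum flow = 33.
In the residual graph, reachable from Plant: {Plant, Bus2, Bus3, Sub4, Bus1, Bus4, Sub2}.
Min-cut edges: Plant→City (11), Bus3→City (3), Sub4→City (9), Sub2→City (10); capacity 11 + 3 + 9 + 10 = 33.
This cut is saturated, so no flow can exceed 33.

33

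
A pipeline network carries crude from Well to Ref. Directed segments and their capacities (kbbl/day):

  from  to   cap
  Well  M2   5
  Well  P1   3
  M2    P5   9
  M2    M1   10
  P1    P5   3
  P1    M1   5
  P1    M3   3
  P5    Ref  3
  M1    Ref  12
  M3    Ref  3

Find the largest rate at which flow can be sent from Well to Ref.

8

Augment Well→M2→P5→Ref: bottleneck 3, flow now 3.
Augment Well→M2→M1→Ref: bottleneck 2, flow now 5.
Augment Well→P1→M1→Ref: bottleneck 3, flow now 8.
No augmenting path remains; maximum flow = 8.
In the residual graph, reachable from Well: {Well}.
Min-cut edges: Well→M2 (5), Well→P1 (3); capacity 5 + 3 = 8.
This cut is saturated, so no flow can exceed 8.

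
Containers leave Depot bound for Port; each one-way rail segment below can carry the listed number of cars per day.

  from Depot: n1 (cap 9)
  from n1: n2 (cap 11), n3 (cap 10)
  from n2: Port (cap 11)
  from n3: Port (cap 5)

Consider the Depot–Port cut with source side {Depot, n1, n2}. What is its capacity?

21

Edges leaving {Depot, n1, n2}: n1→n3 (10), n2→Port (11).
Cut capacity = 10 + 11 = 21.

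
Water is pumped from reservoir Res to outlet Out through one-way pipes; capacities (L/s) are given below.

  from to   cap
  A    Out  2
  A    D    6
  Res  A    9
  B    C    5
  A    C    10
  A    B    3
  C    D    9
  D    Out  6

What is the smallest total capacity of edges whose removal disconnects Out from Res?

Augment Res→A→Out: bottleneck 2, flow now 2.
Augment Res→A→D→Out: bottleneck 6, flow now 8.
No augmenting path remains; maximum flow = 8.
By max-flow min-cut, the minimum cut capacity equals the max flow.
In the residual graph, reachable from Res: {Res, A, B, C, D}.
Min-cut edges: A→Out (2), D→Out (6); capacity 2 + 6 = 8.

8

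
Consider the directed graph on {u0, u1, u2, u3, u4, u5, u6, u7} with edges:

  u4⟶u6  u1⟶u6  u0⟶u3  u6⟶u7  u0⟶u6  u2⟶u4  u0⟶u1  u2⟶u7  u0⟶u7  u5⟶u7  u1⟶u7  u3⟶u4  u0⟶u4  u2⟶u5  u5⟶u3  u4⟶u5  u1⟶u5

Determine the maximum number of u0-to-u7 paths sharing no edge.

Assign every edge capacity 1; by Menger, the answer equals the max flow.
Path u0→u7 (+1); total 1.
Path u0→u1→u7 (+1); total 2.
Path u0→u6→u7 (+1); total 3.
Path u0→u4→u5→u7 (+1); total 4.
No residual u0→u7 path; max flow = 4.
Certifying cut of size 4: {u0→u1, u0→u7, u4→u5, u6→u7}.

4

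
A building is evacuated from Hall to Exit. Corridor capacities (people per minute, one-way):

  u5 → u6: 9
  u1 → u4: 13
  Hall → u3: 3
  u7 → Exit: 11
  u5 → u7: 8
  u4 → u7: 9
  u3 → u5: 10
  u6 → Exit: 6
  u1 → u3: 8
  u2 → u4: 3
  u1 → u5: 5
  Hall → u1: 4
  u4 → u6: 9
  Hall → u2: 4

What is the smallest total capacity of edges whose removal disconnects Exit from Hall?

Augment Hall→u1→u4→u6→Exit: bottleneck 4, flow now 4.
Augment Hall→u2→u4→u6→Exit: bottleneck 2, flow now 6.
Augment Hall→u2→u4→u7→Exit: bottleneck 1, flow now 7.
Augment Hall→u3→u5→u7→Exit: bottleneck 3, flow now 10.
No augmenting path remains; maximum flow = 10.
By max-flow min-cut, the minimum cut capacity equals the max flow.
In the residual graph, reachable from Hall: {Hall, u2}.
Min-cut edges: Hall→u1 (4), Hall→u3 (3), u2→u4 (3); capacity 4 + 3 + 3 = 10.

10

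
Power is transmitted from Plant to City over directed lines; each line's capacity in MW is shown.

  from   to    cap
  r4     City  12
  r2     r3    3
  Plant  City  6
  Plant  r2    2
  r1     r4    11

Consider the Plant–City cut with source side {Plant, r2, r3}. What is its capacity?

Edges leaving {Plant, r2, r3}: Plant→City (6).
Cut capacity = 6 = 6.

6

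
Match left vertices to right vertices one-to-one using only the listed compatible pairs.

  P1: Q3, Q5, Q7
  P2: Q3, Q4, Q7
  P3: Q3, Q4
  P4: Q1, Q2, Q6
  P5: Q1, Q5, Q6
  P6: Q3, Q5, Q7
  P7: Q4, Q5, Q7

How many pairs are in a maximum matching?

Unit-capacity flow: source→left, listed edges, right→sink; max matching = max flow.
Augmenting path P1→Q3 (+1); matched 1.
Augmenting path P2→Q4 (+1); matched 2.
Augmenting path P4→Q1 (+1); matched 3.
Augmenting path P5→Q5 (+1); matched 4.
Augmenting path P6→Q7 (+1); matched 5.
Augmenting path P7→Q5→P5→Q6 (+1); matched 6.
No augmenting path remains; maximum matching = 6.
König certificate: {P4, P5, Q3, Q4, Q5, Q7} is a vertex cover of size 6 (every listed pair touches it), so no matching can be larger.

6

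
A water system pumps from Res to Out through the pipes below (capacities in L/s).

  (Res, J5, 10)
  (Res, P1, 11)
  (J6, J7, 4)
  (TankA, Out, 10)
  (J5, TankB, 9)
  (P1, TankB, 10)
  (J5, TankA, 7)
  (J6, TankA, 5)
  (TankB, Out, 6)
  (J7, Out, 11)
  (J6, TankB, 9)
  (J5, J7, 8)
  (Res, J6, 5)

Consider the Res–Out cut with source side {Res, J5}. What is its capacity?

40

Edges leaving {Res, J5}: Res→P1 (11), Res→J6 (5), J5→TankA (7), J5→J7 (8), J5→TankB (9).
Cut capacity = 11 + 5 + 7 + 8 + 9 = 40.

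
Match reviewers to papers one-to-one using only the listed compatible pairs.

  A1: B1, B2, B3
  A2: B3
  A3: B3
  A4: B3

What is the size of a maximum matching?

Unit-capacity flow: source→left, listed edges, right→sink; max matching = max flow.
Augmenting path A1→B1 (+1); matched 1.
Augmenting path A2→B3 (+1); matched 2.
No augmenting path remains; maximum matching = 2.
König certificate: {A1, B3} is a vertex cover of size 2 (every listed pair touches it), so no matching can be larger.

2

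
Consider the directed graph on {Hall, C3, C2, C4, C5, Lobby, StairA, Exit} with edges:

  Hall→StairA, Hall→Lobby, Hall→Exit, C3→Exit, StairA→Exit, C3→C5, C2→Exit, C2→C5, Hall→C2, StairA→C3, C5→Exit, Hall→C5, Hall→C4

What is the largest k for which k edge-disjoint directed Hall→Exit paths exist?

Assign every edge capacity 1; by Menger, the answer equals the max flow.
Path Hall→Exit (+1); total 1.
Path Hall→C2→Exit (+1); total 2.
Path Hall→C5→Exit (+1); total 3.
Path Hall→StairA→Exit (+1); total 4.
No residual Hall→Exit path; max flow = 4.
Certifying cut of size 4: {Hall→C2, Hall→C5, Hall→Exit, Hall→StairA}.

4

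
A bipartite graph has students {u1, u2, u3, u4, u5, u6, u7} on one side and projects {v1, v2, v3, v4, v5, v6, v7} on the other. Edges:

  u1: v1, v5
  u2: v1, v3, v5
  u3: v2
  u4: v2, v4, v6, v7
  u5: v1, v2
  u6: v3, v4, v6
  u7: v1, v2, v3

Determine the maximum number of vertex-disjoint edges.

6

Unit-capacity flow: source→left, listed edges, right→sink; max matching = max flow.
Augmenting path u1→v1 (+1); matched 1.
Augmenting path u2→v3 (+1); matched 2.
Augmenting path u3→v2 (+1); matched 3.
Augmenting path u4→v4 (+1); matched 4.
Augmenting path u6→v6 (+1); matched 5.
Augmenting path u5→v1→u1→v5 (+1); matched 6.
No augmenting path remains; maximum matching = 6.
König certificate: {u4, u6, v1, v2, v3, v5} is a vertex cover of size 6 (every listed pair touches it), so no matching can be larger.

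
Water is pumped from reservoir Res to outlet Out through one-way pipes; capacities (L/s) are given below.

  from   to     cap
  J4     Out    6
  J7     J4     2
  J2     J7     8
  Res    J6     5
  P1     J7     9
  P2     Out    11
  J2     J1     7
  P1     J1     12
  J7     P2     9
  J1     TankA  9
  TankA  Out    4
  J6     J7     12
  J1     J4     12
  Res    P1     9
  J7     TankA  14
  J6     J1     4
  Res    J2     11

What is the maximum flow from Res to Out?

Augment Res→J6→J1→TankA→Out: bottleneck 4, flow now 4.
Augment Res→J6→J7→J4→Out: bottleneck 1, flow now 5.
Augment Res→J2→J1→J4→Out: bottleneck 5, flow now 10.
Augment Res→J2→J7→P2→Out: bottleneck 6, flow now 16.
Augment Res→P1→J7→P2→Out: bottleneck 3, flow now 19.
No augmenting path remains; maximum flow = 19.
In the residual graph, reachable from Res: {Res, J6, J2, P1, J1, J7, TankA, J4}.
Min-cut edges: J7→P2 (9), TankA→Out (4), J4→Out (6); capacity 9 + 4 + 6 = 19.
This cut is saturated, so no flow can exceed 19.

19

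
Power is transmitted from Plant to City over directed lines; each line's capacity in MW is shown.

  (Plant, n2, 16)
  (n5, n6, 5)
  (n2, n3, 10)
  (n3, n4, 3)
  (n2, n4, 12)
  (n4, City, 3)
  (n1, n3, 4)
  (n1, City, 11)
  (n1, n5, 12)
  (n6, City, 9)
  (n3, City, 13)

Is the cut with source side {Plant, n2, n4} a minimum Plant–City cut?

Given cut capacity: 10 + 3 = 13.
Augment Plant→n2→n3→City: bottleneck 10, flow now 10.
Augment Plant→n2→n4→City: bottleneck 3, flow now 13.
No augmenting path remains; maximum flow = 13.
Cut capacity 13 equals the max flow, so it is a minimum cut.

Yes — it is a minimum cut (capacity 13).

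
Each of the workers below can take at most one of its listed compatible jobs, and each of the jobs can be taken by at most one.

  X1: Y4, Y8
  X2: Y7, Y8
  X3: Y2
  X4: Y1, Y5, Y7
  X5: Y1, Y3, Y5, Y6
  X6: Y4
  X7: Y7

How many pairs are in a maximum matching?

Unit-capacity flow: source→left, listed edges, right→sink; max matching = max flow.
Augmenting path X1→Y4 (+1); matched 1.
Augmenting path X2→Y7 (+1); matched 2.
Augmenting path X3→Y2 (+1); matched 3.
Augmenting path X4→Y1 (+1); matched 4.
Augmenting path X5→Y3 (+1); matched 5.
Augmenting path X6→Y4→X1→Y8 (+1); matched 6.
No augmenting path remains; maximum matching = 6.
König certificate: {X3, X4, X5, Y4, Y7, Y8} is a vertex cover of size 6 (every listed pair touches it), so no matching can be larger.

6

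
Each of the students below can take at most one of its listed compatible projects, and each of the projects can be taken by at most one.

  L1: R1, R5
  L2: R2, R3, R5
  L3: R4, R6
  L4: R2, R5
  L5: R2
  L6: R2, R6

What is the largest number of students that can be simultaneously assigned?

6

Unit-capacity flow: source→left, listed edges, right→sink; max matching = max flow.
Augmenting path L1→R1 (+1); matched 1.
Augmenting path L2→R2 (+1); matched 2.
Augmenting path L3→R4 (+1); matched 3.
Augmenting path L4→R5 (+1); matched 4.
Augmenting path L6→R6 (+1); matched 5.
Augmenting path L5→R2→L2→R3 (+1); matched 6.
No augmenting path remains; maximum matching = 6.
König certificate: {L1, L2, L3, L4, L5, L6} is a vertex cover of size 6 (every listed pair touches it), so no matching can be larger.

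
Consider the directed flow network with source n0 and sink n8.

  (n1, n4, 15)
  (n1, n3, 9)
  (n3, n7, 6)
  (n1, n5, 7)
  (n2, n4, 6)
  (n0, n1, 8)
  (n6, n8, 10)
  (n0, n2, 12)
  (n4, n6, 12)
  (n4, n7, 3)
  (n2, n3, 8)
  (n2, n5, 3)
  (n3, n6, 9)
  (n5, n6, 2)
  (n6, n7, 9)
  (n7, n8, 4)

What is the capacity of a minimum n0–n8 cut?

14

Augment n0→n1→n3→n6→n8: bottleneck 8, flow now 8.
Augment n0→n2→n3→n6→n8: bottleneck 1, flow now 9.
Augment n0→n2→n3→n7→n8: bottleneck 4, flow now 13.
Augment n0→n2→n4→n6→n8: bottleneck 1, flow now 14.
No augmenting path remains; maximum flow = 14.
By max-flow min-cut, the minimum cut capacity equals the max flow.
In the residual graph, reachable from n0: {n0, n1, n2, n3, n4, n5, n6, n7}.
Min-cut edges: n6→n8 (10), n7→n8 (4); capacity 10 + 4 = 14.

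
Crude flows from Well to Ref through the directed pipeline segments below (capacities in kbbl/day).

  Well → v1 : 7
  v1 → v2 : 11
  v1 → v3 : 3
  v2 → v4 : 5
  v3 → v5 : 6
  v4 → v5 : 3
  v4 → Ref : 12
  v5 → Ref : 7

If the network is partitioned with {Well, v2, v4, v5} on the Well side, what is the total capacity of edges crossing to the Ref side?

26

Edges leaving {Well, v2, v4, v5}: Well→v1 (7), v4→Ref (12), v5→Ref (7).
Cut capacity = 7 + 12 + 7 = 26.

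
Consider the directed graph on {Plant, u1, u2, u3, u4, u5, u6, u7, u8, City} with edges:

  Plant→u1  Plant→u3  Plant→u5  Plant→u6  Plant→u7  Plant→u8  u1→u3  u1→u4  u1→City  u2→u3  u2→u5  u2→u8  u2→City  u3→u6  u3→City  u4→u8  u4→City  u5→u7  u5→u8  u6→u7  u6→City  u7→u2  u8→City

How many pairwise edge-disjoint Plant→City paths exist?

5

Assign every edge capacity 1; by Menger, the answer equals the max flow.
Path Plant→u1→City (+1); total 1.
Path Plant→u3→City (+1); total 2.
Path Plant→u6→City (+1); total 3.
Path Plant→u8→City (+1); total 4.
Path Plant→u7→u2→City (+1); total 5.
No residual Plant→City path; max flow = 5.
Certifying cut of size 5: {Plant→u1, Plant→u3, Plant→u6, u7→u2, u8→City}.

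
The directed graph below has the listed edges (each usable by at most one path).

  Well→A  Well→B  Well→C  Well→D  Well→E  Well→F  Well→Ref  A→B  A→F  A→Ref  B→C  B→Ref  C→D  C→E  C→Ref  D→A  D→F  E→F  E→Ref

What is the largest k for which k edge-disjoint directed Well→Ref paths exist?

5

Assign every edge capacity 1; by Menger, the answer equals the max flow.
Path Well→Ref (+1); total 1.
Path Well→A→Ref (+1); total 2.
Path Well→B→Ref (+1); total 3.
Path Well→C→Ref (+1); total 4.
Path Well→E→Ref (+1); total 5.
No residual Well→Ref path; max flow = 5.
Certifying cut of size 5: {A→Ref, B→Ref, C→Ref, E→Ref, Well→Ref}.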